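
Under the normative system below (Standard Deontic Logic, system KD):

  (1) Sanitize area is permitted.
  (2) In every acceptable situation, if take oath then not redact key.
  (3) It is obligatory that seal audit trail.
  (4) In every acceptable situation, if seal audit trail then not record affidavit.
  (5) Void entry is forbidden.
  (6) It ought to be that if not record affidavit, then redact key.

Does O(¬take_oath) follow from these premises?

Premise 3 states O(seal_audit_trail) outright.
Applying K to premise 4 (O(seal_audit_trail → ¬record_affidavit)) and O(seal_audit_trail) yields O(¬record_affidavit).
With premise 6, O(¬record_affidavit → redact_key), the K-axiom yields O(redact_key).
Premise 2 is O(take_oath → ¬redact_key); contrapositively O(redact_key → ¬take_oath). Since O(redact_key) holds, K gives O(¬take_oath).
Premises 1, 5 do not contribute to this derivation.
So O(¬take_oath) follows.

Yes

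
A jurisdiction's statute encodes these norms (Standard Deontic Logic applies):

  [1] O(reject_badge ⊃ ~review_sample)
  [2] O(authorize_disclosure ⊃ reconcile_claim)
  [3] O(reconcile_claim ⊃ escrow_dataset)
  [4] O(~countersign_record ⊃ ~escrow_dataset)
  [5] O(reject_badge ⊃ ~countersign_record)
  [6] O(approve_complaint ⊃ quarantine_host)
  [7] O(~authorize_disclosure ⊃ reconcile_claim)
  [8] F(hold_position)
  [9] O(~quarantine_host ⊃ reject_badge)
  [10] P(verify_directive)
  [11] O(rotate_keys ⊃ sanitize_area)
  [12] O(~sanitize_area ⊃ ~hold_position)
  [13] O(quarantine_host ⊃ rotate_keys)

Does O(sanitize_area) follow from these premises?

Yes

By case analysis on ~authorize_disclosure: premise 7 gives O(~authorize_disclosure ⊃ reconcile_claim) and premise 2 gives O(authorize_disclosure ⊃ reconcile_claim), so O(reconcile_claim) either way.
Premise 3 is O(reconcile_claim ⊃ escrow_dataset); since O(reconcile_claim), deontic closure gives O(escrow_dataset).
Premise 4 is O(~countersign_record ⊃ ~escrow_dataset); contrapositively O(escrow_dataset ⊃ countersign_record). Since O(escrow_dataset) holds, K gives O(countersign_record).
Premise 5 is O(reject_badge ⊃ ~countersign_record); contrapositively O(countersign_record ⊃ ~reject_badge). Since O(countersign_record) holds, K gives O(~reject_badge).
Premise 9, O(~quarantine_host ⊃ reject_badge), contraposes to O(~reject_badge ⊃ quarantine_host); with O(~reject_badge) we get O(quarantine_host).
Premise 13 is O(quarantine_host ⊃ rotate_keys); since O(quarantine_host), deontic closure gives O(rotate_keys).
Applying K to premise 11 (O(rotate_keys ⊃ sanitize_area)) and O(rotate_keys) yields O(sanitize_area).
Premises 1, 6, 8, 10, 12 do not contribute to this derivation.
So O(sanitize_area) follows.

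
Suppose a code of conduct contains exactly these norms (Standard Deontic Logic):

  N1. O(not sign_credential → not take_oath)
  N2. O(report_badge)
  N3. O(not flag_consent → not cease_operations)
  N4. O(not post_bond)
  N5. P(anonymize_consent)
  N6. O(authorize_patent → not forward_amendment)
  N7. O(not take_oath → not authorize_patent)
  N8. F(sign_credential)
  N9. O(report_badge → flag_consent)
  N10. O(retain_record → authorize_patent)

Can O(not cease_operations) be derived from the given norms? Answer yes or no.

No

Premise 3 is O(not flag_consent → not cease_operations), but O(not flag_consent) is not derivable from the premises, so it does not yield O(not cease_operations).
No other premise forces O(not cease_operations). An ideal world satisfying every premise can still have not cease_operations false, so O(not cease_operations) is not derivable.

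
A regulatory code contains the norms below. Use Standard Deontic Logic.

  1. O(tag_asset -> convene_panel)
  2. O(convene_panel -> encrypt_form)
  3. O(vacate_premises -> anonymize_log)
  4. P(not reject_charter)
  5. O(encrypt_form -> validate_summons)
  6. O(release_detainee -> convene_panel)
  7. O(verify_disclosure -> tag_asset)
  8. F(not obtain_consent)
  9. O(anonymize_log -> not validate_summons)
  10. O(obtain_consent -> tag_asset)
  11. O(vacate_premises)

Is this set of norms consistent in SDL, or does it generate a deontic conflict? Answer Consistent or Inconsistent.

Premise 8, F(not obtain_consent), is equivalent to O(obtain_consent).
From O(obtain_consent) and premise 10, O(obtain_consent -> tag_asset), we obtain O(tag_asset).
Premise 1 is O(tag_asset -> convene_panel); since O(tag_asset), deontic closure gives O(convene_panel).
Premise 2 is O(convene_panel -> encrypt_form); since O(convene_panel), deontic closure gives O(encrypt_form).
From O(encrypt_form) and premise 5, O(encrypt_form -> validate_summons), we obtain O(validate_summons).
Premise 9 is O(anonymize_log -> not validate_summons); contrapositively O(validate_summons -> not anonymize_log). Since O(validate_summons) holds, K gives O(not anonymize_log).
The contrapositive of premise 3 (O(vacate_premises -> anonymize_log)) is O(not anonymize_log -> not vacate_premises), and O(not anonymize_log) is already established, so O(not vacate_premises).
Yet premise 11 states O(vacate_premises).
We now have both O(not vacate_premises) and O(vacate_premises) — vacate_premises is simultaneously obligatory and forbidden, violating the D-axiom.

Inconsistent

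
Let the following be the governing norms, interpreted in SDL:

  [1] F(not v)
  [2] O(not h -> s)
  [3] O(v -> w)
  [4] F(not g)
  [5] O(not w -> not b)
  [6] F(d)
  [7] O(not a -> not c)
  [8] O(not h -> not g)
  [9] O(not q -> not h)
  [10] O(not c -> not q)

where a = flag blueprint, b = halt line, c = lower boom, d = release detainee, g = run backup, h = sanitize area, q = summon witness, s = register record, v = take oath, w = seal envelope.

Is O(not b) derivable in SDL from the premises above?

No

Premise 5 is O(not w -> not b), but O(not w) is not derivable from the premises, so it does not yield O(not b).
No other premise forces O(not b). An ideal world satisfying every premise can still have not b false, so O(not b) is not derivable.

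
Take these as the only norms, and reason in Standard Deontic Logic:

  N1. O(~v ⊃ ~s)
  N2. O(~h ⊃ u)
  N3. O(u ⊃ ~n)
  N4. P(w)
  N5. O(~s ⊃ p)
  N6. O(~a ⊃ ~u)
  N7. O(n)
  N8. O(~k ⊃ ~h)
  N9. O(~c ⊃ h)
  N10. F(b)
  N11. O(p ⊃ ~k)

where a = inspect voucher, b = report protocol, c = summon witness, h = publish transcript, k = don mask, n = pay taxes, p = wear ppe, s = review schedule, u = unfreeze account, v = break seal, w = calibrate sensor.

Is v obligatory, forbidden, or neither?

Obligatory

From premise 7 we have O(n).
Premise 3 is O(u ⊃ ~n); contrapositively O(n ⊃ ~u). Since O(n) holds, K gives O(~u).
Premise 2, O(~h ⊃ u), contraposes to O(~u ⊃ h); with O(~u) we get O(h).
The contrapositive of premise 8 (O(~k ⊃ ~h)) is O(h ⊃ k), and O(h) is already established, so O(k).
Premise 11, O(p ⊃ ~k), contraposes to O(k ⊃ ~p); with O(k) we get O(~p).
Premise 5 is O(~s ⊃ p); contrapositively O(~p ⊃ s). Since O(~p) holds, K gives O(s).
Premise 1 is O(~v ⊃ ~s); contrapositively O(s ⊃ v). Since O(s) holds, K gives O(v).
Premises 4, 6, 9, 10 do not contribute to this derivation.
Hence v is obligatory.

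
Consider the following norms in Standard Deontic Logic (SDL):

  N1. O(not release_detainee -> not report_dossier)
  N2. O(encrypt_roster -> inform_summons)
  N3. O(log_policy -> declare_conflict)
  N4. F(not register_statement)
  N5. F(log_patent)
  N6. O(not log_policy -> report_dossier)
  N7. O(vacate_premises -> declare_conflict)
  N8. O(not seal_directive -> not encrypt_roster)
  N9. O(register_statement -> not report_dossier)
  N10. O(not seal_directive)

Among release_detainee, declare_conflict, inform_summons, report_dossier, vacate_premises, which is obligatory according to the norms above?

Premise 4, F(not register_statement), is equivalent to O(register_statement).
Premise 9 is O(register_statement -> not report_dossier); since O(register_statement), deontic closure gives O(not report_dossier).
Premise 6 is O(not log_policy -> report_dossier); contrapositively O(not report_dossier -> log_policy). Since O(not report_dossier) holds, K gives O(log_policy).
From O(log_policy) and premise 3, O(log_policy -> declare_conflict), we obtain O(declare_conflict).
So O(declare_conflict) holds — declare_conflict is obligatory. None of the other listed options is made obligatory by any chain of premises.

declare_conflict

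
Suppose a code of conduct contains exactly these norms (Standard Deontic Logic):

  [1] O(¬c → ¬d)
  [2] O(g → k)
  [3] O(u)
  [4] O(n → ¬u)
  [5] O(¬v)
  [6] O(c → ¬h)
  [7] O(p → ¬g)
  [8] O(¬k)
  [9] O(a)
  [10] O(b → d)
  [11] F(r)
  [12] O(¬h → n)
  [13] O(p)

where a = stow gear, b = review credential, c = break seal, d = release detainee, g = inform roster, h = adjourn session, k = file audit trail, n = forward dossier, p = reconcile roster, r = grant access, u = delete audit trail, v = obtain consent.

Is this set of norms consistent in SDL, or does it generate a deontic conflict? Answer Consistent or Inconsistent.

Premise 2 is O(g → k), but O(g) is not derivable from the premises, so it does not yield O(k).
So O(k) is not derivable, and the apparent clash with O(¬k) does not arise.
A world satisfying every obligation exists (e.g. a=true, b=false, c=false, d=false, g=false, h=true, k=false, n=false, p=true, r=false, u=true, v=false); no atom is both obligatory and forbidden, so the set is consistent.

Consistent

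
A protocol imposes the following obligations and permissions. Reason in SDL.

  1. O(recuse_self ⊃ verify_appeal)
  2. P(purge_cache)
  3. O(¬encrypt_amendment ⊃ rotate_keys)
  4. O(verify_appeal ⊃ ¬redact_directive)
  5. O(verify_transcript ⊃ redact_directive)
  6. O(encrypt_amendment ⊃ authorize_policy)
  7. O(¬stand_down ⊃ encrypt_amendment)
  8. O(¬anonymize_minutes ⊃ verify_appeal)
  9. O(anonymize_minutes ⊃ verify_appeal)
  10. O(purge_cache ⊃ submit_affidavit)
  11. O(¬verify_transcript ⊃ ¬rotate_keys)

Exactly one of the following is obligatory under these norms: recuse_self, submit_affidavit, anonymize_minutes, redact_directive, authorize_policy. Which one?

By case analysis on anonymize_minutes: premise 9 gives O(anonymize_minutes ⊃ verify_appeal) and premise 8 gives O(¬anonymize_minutes ⊃ verify_appeal), so O(verify_appeal) either way.
Applying K to premise 4 (O(verify_appeal ⊃ ¬redact_directive)) and O(verify_appeal) yields O(¬redact_directive).
Premise 5 is O(verify_transcript ⊃ redact_directive); contrapositively O(¬redact_directive ⊃ ¬verify_transcript). Since O(¬redact_directive) holds, K gives O(¬verify_transcript).
From O(¬verify_transcript) and premise 11, O(¬verify_transcript ⊃ ¬rotate_keys), we obtain O(¬rotate_keys).
Premise 3 is O(¬encrypt_amendment ⊃ rotate_keys); contrapositively O(¬rotate_keys ⊃ encrypt_amendment). Since O(¬rotate_keys) holds, K gives O(encrypt_amendment).
Applying K to premise 6 (O(encrypt_amendment ⊃ authorize_policy)) and O(encrypt_amendment) yields O(authorize_policy).
So O(authorize_policy) holds — authorize_policy is obligatory. None of the other listed options is made obligatory by any chain of premises.

authorize_policy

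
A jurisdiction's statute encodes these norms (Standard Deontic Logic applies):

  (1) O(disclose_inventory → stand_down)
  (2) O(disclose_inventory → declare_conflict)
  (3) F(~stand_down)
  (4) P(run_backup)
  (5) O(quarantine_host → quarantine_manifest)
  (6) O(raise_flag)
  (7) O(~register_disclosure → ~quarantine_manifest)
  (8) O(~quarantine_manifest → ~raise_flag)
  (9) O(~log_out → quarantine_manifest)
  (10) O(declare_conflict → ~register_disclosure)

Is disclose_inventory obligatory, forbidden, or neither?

Forbidden

From premise 6 we have O(raise_flag).
Premise 8 is O(~quarantine_manifest → ~raise_flag); contrapositively O(raise_flag → quarantine_manifest). Since O(raise_flag) holds, K gives O(quarantine_manifest).
Premise 7 is O(~register_disclosure → ~quarantine_manifest); contrapositively O(quarantine_manifest → register_disclosure). Since O(quarantine_manifest) holds, K gives O(register_disclosure).
The contrapositive of premise 10 (O(declare_conflict → ~register_disclosure)) is O(register_disclosure → ~declare_conflict), and O(register_disclosure) is already established, so O(~declare_conflict).
Premise 2, O(disclose_inventory → declare_conflict), contraposes to O(~declare_conflict → ~disclose_inventory); with O(~declare_conflict) we get O(~disclose_inventory).
Premises 1, 3, 4, 5, 9 do not contribute to this derivation.
Thus O(~disclose_inventory), which is F(disclose_inventory): disclose_inventory is forbidden.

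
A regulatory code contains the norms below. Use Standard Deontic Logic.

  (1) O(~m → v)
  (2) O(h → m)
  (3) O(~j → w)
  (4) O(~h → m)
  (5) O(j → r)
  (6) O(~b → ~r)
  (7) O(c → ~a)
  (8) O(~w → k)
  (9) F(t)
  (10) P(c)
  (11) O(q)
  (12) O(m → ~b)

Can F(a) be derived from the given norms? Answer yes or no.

Premise 7 is O(c → ~a), but O(c) is not derivable from the premises (the permission P(c) asserts only ~O(~c), not O(c)), so it does not yield O(~a).
No other premise forces O(~a). An ideal world satisfying every premise can still have a true, so F(a) is not derivable.

No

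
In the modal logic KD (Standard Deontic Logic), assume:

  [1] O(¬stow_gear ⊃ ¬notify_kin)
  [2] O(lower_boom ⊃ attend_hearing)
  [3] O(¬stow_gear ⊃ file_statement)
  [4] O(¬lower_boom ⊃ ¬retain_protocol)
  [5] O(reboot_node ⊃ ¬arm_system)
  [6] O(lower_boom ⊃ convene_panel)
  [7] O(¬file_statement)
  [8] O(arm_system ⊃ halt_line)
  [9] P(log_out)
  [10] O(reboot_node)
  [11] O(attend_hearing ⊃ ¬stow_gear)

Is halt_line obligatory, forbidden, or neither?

Premise 8 is O(arm_system ⊃ halt_line), but O(arm_system) is not derivable from the premises, so it does not yield O(halt_line).
No premise or chain of K-axiom applications forces O(halt_line), and none forces O(¬halt_line). So halt_line is neither obligatory nor forbidden under these norms.

Neither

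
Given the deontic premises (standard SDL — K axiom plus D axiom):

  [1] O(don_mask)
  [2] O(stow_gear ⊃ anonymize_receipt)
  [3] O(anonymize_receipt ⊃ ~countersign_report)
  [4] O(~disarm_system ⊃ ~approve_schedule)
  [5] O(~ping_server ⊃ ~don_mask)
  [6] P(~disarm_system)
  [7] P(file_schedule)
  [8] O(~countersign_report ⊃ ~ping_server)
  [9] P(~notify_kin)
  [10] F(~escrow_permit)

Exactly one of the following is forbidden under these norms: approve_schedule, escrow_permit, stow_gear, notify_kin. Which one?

Premise 1 gives O(don_mask).
Premise 5 is O(~ping_server ⊃ ~don_mask); contrapositively O(don_mask ⊃ ping_server). Since O(don_mask) holds, K gives O(ping_server).
Premise 8 is O(~countersign_report ⊃ ~ping_server); contrapositively O(ping_server ⊃ countersign_report). Since O(ping_server) holds, K gives O(countersign_report).
The contrapositive of premise 3 (O(anonymize_receipt ⊃ ~countersign_report)) is O(countersign_report ⊃ ~anonymize_receipt), and O(countersign_report) is already established, so O(~anonymize_receipt).
The contrapositive of premise 2 (O(stow_gear ⊃ anonymize_receipt)) is O(~anonymize_receipt ⊃ ~stow_gear), and O(~anonymize_receipt) is already established, so O(~stow_gear).
So O(~stow_gear) holds, i.e. stow_gear is forbidden. None of the other listed options is forbidden under the premises.

stow_gear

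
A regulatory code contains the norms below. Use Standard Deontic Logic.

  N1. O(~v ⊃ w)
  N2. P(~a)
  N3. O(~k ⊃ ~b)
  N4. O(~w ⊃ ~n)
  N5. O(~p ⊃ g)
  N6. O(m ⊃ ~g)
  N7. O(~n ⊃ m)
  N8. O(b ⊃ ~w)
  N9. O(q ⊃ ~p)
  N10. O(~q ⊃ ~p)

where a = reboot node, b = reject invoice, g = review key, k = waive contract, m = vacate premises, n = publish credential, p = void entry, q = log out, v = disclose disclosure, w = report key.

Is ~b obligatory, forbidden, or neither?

Obligatory

Premises 10 and 9 cover both cases: O(~q ⊃ ~p) and O(q ⊃ ~p). Since ~q ∨ q is a tautology, O(~p) follows.
With premise 5, O(~p ⊃ g), the K-axiom yields O(g).
The contrapositive of premise 6 (O(m ⊃ ~g)) is O(g ⊃ ~m), and O(g) is already established, so O(~m).
Premise 7, O(~n ⊃ m), contraposes to O(~m ⊃ n); with O(~m) we get O(n).
Premise 4, O(~w ⊃ ~n), contraposes to O(n ⊃ w); with O(n) we get O(w).
Premise 8, O(b ⊃ ~w), contraposes to O(w ⊃ ~b); with O(w) we get O(~b).
Premises 1, 2, 3 do not contribute to this derivation.
Hence ~b is obligatory.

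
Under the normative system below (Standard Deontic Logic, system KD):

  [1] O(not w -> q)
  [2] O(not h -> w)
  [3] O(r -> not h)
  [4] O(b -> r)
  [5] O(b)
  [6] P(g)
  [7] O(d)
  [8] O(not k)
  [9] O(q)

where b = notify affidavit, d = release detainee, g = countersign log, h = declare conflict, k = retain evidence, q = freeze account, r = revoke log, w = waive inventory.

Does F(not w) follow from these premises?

Yes

From premise 5 we have O(b).
From O(b) and premise 4, O(b -> r), we obtain O(r).
Applying K to premise 3 (O(r -> not h)) and O(r) yields O(not h).
With premise 2, O(not h -> w), the K-axiom yields O(w).
Premises 1, 6, 7, 8, 9 do not contribute to this derivation.
So O(w) holds, i.e. F(not w). The claim follows.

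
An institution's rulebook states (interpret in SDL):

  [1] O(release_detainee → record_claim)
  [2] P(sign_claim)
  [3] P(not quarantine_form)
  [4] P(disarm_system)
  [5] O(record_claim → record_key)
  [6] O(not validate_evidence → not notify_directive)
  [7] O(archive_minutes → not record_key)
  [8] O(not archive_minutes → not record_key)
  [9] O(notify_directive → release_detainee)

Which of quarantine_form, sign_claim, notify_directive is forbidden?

notify_directive

Premises 7 and 8 are O(archive_minutes → not record_key) and O(not archive_minutes → not record_key); every ideal world satisfies archive_minutes or not archive_minutes, so in either case not record_key holds — hence O(not record_key).
Premise 5, O(record_claim → record_key), contraposes to O(not record_key → not record_claim); with O(not record_key) we get O(not record_claim).
The contrapositive of premise 1 (O(release_detainee → record_claim)) is O(not record_claim → not release_detainee), and O(not record_claim) is already established, so O(not release_detainee).
Premise 9, O(notify_directive → release_detainee), contraposes to O(not release_detainee → not notify_directive); with O(not release_detainee) we get O(not notify_directive).
So O(not notify_directive) holds, i.e. notify_directive is forbidden. None of the other listed options is forbidden under the premises.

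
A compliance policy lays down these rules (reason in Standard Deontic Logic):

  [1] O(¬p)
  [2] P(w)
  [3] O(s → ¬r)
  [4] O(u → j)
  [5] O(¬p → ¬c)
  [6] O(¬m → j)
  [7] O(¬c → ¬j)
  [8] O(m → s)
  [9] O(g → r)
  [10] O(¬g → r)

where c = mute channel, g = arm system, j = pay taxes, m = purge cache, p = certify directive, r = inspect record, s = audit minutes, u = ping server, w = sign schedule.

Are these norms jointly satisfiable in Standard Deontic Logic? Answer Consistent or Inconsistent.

Inconsistent

Premises 10 and 9 are O(¬g → r) and O(g → r); every ideal world satisfies ¬g or g, so in either case r holds — hence O(r).
Premise 3, O(s → ¬r), contraposes to O(r → ¬s); with O(r) we get O(¬s).
Premise 8 is O(m → s); contrapositively O(¬s → ¬m). Since O(¬s) holds, K gives O(¬m).
Applying K to premise 6 (O(¬m → j)) and O(¬m) yields O(j).
Premise 7, O(¬c → ¬j), contraposes to O(j → c); with O(j) we get O(c).
The contrapositive of premise 5 (O(¬p → ¬c)) is O(c → p), and O(c) is already established, so O(p).
However, premise 1 gives O(¬p).
We now have both O(p) and O(¬p) — p is simultaneously obligatory and forbidden, violating the D-axiom.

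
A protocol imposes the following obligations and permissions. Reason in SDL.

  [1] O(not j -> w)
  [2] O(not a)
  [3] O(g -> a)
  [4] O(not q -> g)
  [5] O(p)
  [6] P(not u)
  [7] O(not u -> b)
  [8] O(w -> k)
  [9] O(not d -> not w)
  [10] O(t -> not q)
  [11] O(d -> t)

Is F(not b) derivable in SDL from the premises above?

No

Premise 7 is O(not u -> b), but O(not u) is not derivable from the premises (the permission P(not u) asserts only not O(u), not O(not u)), so it does not yield O(b).
No other premise forces O(b). An ideal world satisfying every premise can still have not b true, so F(not b) is not derivable.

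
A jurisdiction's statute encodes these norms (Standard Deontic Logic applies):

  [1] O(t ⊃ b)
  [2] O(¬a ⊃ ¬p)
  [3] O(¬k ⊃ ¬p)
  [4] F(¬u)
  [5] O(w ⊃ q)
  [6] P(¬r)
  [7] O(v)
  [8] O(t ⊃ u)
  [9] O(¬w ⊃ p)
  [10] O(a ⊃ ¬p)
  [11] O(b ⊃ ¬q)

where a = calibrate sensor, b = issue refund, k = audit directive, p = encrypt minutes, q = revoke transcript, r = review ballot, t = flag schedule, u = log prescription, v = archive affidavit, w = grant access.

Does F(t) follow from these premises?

By case analysis on a: premise 10 gives O(a ⊃ ¬p) and premise 2 gives O(¬a ⊃ ¬p), so O(¬p) either way.
The contrapositive of premise 9 (O(¬w ⊃ p)) is O(¬p ⊃ w), and O(¬p) is already established, so O(w).
Premise 5 is O(w ⊃ q); since O(w), deontic closure gives O(q).
Premise 11 is O(b ⊃ ¬q); contrapositively O(q ⊃ ¬b). Since O(q) holds, K gives O(¬b).
The contrapositive of premise 1 (O(t ⊃ b)) is O(¬b ⊃ ¬t), and O(¬b) is already established, so O(¬t).
Premises 3, 4, 6, 7, 8 do not contribute to this derivation.
So O(¬t) holds, i.e. F(t). The claim follows.

Yes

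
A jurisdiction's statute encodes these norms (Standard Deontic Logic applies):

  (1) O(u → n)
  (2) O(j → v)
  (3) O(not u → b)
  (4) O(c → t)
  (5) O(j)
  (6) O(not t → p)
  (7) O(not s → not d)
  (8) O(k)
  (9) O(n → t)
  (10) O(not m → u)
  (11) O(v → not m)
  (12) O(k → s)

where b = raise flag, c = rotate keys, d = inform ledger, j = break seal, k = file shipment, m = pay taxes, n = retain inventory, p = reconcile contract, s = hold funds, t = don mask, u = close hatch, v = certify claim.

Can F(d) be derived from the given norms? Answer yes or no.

Premise 7 is O(not s → not d), but O(not s) is not derivable from the premises, so it does not yield O(not d).
No other premise forces O(not d). An ideal world satisfying every premise can still have d true, so F(d) is not derivable.

No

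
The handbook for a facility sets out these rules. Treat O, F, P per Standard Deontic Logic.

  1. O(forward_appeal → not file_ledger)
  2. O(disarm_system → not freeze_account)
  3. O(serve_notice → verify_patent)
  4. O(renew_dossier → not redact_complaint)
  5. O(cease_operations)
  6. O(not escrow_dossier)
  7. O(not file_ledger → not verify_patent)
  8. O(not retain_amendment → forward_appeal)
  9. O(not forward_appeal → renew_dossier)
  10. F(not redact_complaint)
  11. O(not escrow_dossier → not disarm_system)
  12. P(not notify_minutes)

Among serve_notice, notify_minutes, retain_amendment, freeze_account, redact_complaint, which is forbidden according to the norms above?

F(not redact_complaint) at premise 10 means O(redact_complaint).
Premise 4, O(renew_dossier → not redact_complaint), contraposes to O(redact_complaint → not renew_dossier); with O(redact_complaint) we get O(not renew_dossier).
Premise 9, O(not forward_appeal → renew_dossier), contraposes to O(not renew_dossier → forward_appeal); with O(not renew_dossier) we get O(forward_appeal).
With premise 1, O(forward_appeal → not file_ledger), the K-axiom yields O(not file_ledger).
From O(not file_ledger) and premise 7, O(not file_ledger → not verify_patent), we obtain O(not verify_patent).
Premise 3, O(serve_notice → verify_patent), contraposes to O(not verify_patent → not serve_notice); with O(not verify_patent) we get O(not serve_notice).
So O(not serve_notice) holds, i.e. serve_notice is forbidden. None of the other listed options is forbidden under the premises.

serve_notice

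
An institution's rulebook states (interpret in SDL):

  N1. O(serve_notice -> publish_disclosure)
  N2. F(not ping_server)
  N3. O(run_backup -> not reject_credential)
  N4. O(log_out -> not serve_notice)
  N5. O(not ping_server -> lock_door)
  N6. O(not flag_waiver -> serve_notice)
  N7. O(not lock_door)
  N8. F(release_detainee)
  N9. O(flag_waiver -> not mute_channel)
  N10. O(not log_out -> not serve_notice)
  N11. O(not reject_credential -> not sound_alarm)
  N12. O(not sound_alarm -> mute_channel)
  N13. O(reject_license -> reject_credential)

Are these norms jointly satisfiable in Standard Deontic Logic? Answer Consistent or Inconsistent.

Consistent

Premise 5 is O(not ping_server -> lock_door), but O(not ping_server) is not derivable from the premises, so it does not yield O(lock_door).
So O(lock_door) is not derivable, and the apparent clash with O(not lock_door) does not arise.
A world satisfying every obligation exists (e.g. flag_waiver=true, lock_door=false, log_out=false, mute_channel=false, ping_server=true, publish_disclosure=false, reject_credential=true, reject_license=false, release_detainee=false, run_backup=false, serve_notice=false, sound_alarm=true); no atom is both obligatory and forbidden, so the set is consistent.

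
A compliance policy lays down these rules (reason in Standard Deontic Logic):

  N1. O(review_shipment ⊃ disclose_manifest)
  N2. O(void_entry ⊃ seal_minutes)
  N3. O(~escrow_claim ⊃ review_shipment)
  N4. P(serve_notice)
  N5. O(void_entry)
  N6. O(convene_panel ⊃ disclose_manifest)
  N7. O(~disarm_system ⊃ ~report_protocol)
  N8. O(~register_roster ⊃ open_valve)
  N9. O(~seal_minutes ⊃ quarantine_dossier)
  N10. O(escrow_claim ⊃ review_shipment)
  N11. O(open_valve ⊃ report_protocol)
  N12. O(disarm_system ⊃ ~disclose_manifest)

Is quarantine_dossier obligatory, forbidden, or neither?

Neither

Premise 9 is O(~seal_minutes ⊃ quarantine_dossier), but O(~seal_minutes) is not derivable from the premises, so it does not yield O(quarantine_dossier).
No premise or chain of K-axiom applications forces O(quarantine_dossier), and none forces O(~quarantine_dossier). So quarantine_dossier is neither obligatory nor forbidden under these norms.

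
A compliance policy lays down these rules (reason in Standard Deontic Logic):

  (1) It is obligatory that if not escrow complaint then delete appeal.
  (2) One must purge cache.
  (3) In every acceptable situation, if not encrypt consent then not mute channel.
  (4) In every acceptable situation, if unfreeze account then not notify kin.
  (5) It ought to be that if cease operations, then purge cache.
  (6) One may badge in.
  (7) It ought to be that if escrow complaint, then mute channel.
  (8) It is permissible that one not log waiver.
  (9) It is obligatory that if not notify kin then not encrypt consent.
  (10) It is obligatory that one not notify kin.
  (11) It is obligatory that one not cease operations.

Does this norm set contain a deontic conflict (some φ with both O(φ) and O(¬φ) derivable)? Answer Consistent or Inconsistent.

Premise 5 is O(cease_operations → purge_cache); even if O(purge_cache) held, inferring O(cease_operations) would be affirming the consequent — invalid.
So O(cease_operations) is not derivable, and the apparent clash with O(¬cease_operations) does not arise.
A world satisfying every obligation exists (e.g. badge_in=false, cease_operations=false, delete_appeal=true, encrypt_consent=false, escrow_complaint=false, log_waiver=false, mute_channel=false, notify_kin=false, purge_cache=true, unfreeze_account=false); no atom is both obligatory and forbidden, so the set is consistent.

Consistent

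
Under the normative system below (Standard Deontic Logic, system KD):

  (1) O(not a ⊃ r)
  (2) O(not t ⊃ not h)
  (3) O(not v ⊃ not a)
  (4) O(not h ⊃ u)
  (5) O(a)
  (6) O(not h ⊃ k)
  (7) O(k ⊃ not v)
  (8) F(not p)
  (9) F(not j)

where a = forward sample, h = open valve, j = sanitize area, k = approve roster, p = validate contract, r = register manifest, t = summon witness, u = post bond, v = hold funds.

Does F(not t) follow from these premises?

Premise 5 gives O(a).
The contrapositive of premise 3 (O(not v ⊃ not a)) is O(a ⊃ v), and O(a) is already established, so O(v).
The contrapositive of premise 7 (O(k ⊃ not v)) is O(v ⊃ not k), and O(v) is already established, so O(not k).
Premise 6 is O(not h ⊃ k); contrapositively O(not k ⊃ h). Since O(not k) holds, K gives O(h).
Premise 2, O(not t ⊃ not h), contraposes to O(h ⊃ t); with O(h) we get O(t).
Premises 1, 4, 8, 9 do not contribute to this derivation.
So O(t) holds, i.e. F(not t). The claim follows.

Yes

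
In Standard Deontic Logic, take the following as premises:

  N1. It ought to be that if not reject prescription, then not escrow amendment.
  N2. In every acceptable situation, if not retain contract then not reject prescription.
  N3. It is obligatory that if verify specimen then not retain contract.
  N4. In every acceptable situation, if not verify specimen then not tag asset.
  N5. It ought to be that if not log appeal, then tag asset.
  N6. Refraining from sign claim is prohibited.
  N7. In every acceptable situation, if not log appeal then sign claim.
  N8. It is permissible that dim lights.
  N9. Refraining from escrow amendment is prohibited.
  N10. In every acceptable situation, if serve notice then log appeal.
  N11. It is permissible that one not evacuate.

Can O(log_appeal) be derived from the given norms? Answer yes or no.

F(¬escrow_amendment) at premise 9 means O(escrow_amendment).
Premise 1, O(¬reject_prescription → ¬escrow_amendment), contraposes to O(escrow_amendment → reject_prescription); with O(escrow_amendment) we get O(reject_prescription).
Premise 2 is O(¬retain_contract → ¬reject_prescription); contrapositively O(reject_prescription → retain_contract). Since O(reject_prescription) holds, K gives O(retain_contract).
Premise 3 is O(verify_specimen → ¬retain_contract); contrapositively O(retain_contract → ¬verify_specimen). Since O(retain_contract) holds, K gives O(¬verify_specimen).
From O(¬verify_specimen) and premise 4, O(¬verify_specimen → ¬tag_asset), we obtain O(¬tag_asset).
Premise 5, O(¬log_appeal → tag_asset), contraposes to O(¬tag_asset → log_appeal); with O(¬tag_asset) we get O(log_appeal).
Premises 6, 7, 8, 10, 11 do not contribute to this derivation.
So O(log_appeal) follows.

Yes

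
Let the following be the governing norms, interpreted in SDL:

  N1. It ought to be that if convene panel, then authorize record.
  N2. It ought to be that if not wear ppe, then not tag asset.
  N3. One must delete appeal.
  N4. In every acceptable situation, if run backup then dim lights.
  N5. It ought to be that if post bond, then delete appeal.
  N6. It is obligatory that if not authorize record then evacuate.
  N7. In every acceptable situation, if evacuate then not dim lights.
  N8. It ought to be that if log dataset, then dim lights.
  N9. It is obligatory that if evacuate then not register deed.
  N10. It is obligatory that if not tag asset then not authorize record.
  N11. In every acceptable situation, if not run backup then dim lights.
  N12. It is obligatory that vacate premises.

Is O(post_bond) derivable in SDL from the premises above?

No

Premise 5 is O(post_bond → delete_appeal); even if O(delete_appeal) held, inferring O(post_bond) would be affirming the consequent — invalid.
No other premise forces O(post_bond). An ideal world satisfying every premise can still have post_bond false, so O(post_bond) is not derivable.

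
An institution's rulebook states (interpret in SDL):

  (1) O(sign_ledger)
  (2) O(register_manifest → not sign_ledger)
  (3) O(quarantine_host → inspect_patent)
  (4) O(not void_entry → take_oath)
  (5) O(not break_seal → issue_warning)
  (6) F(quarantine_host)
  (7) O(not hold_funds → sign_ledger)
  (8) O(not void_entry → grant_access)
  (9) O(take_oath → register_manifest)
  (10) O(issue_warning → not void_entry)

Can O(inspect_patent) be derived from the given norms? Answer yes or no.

Premise 3 is O(quarantine_host → inspect_patent), but O(quarantine_host) is not derivable from the premises, so it does not yield O(inspect_patent).
No other premise forces O(inspect_patent). An ideal world satisfying every premise can still have inspect_patent false, so O(inspect_patent) is not derivable.

No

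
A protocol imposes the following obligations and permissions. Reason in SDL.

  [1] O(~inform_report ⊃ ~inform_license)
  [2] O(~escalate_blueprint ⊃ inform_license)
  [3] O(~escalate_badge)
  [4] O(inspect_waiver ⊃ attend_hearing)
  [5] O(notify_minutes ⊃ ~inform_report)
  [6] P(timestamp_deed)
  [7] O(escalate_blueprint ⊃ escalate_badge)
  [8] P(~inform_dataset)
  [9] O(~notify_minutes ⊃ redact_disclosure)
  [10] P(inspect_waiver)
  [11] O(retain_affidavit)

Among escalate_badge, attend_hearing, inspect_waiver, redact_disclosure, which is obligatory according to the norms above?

Premise 3 states O(~escalate_badge) outright.
Premise 7 is O(escalate_blueprint ⊃ escalate_badge); contrapositively O(~escalate_badge ⊃ ~escalate_blueprint). Since O(~escalate_badge) holds, K gives O(~escalate_blueprint).
From O(~escalate_blueprint) and premise 2, O(~escalate_blueprint ⊃ inform_license), we obtain O(inform_license).
Premise 1 is O(~inform_report ⊃ ~inform_license); contrapositively O(inform_license ⊃ inform_report). Since O(inform_license) holds, K gives O(inform_report).
Premise 5 is O(notify_minutes ⊃ ~inform_report); contrapositively O(inform_report ⊃ ~notify_minutes). Since O(inform_report) holds, K gives O(~notify_minutes).
With premise 9, O(~notify_minutes ⊃ redact_disclosure), the K-axiom yields O(redact_disclosure).
So O(redact_disclosure) holds — redact_disclosure is obligatory. None of the other listed options is made obligatory by any chain of premises.

redact_disclosure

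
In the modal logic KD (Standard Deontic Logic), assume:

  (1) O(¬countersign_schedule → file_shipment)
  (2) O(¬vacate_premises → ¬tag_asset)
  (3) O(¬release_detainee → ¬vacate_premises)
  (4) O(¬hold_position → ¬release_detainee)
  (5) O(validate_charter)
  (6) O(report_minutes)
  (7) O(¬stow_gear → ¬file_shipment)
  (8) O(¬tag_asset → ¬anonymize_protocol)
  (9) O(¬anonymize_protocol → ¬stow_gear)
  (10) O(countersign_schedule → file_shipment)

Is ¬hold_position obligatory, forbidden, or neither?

Forbidden

Premises 10 and 1 are O(countersign_schedule → file_shipment) and O(¬countersign_schedule → file_shipment); every ideal world satisfies countersign_schedule or ¬countersign_schedule, so in either case file_shipment holds — hence O(file_shipment).
Premise 7 is O(¬stow_gear → ¬file_shipment); contrapositively O(file_shipment → stow_gear). Since O(file_shipment) holds, K gives O(stow_gear).
Premise 9 is O(¬anonymize_protocol → ¬stow_gear); contrapositively O(stow_gear → anonymize_protocol). Since O(stow_gear) holds, K gives O(anonymize_protocol).
The contrapositive of premise 8 (O(¬tag_asset → ¬anonymize_protocol)) is O(anonymize_protocol → tag_asset), and O(anonymize_protocol) is already established, so O(tag_asset).
Premise 2 is O(¬vacate_premises → ¬tag_asset); contrapositively O(tag_asset → vacate_premises). Since O(tag_asset) holds, K gives O(vacate_premises).
Premise 3 is O(¬release_detainee → ¬vacate_premises); contrapositively O(vacate_premises → release_detainee). Since O(vacate_premises) holds, K gives O(release_detainee).
Premise 4 is O(¬hold_position → ¬release_detainee); contrapositively O(release_detainee → hold_position). Since O(release_detainee) holds, K gives O(hold_position).
Premises 5, 6 do not contribute to this derivation.
Thus O(hold_position), which is F(¬hold_position): ¬hold_position is forbidden.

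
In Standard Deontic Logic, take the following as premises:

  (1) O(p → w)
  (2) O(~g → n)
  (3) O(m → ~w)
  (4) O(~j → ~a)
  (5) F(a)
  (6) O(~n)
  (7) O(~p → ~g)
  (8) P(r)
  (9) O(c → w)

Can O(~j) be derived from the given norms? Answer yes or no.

No

Premise 4 is O(~j → ~a); even if O(~a) held, inferring O(~j) would be affirming the consequent — invalid.
No other premise forces O(~j). An ideal world satisfying every premise can still have ~j false, so O(~j) is not derivable.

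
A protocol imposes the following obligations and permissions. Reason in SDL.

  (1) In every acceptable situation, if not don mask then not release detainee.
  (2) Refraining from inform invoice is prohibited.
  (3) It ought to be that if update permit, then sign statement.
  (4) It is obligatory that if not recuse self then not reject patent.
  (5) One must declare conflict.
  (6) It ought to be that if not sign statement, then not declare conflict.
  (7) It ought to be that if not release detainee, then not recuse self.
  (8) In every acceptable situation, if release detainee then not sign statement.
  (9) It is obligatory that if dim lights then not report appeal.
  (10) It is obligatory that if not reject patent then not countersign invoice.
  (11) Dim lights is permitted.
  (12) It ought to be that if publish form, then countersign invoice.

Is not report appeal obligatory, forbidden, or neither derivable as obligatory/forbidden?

Premise 9 is O(dim_lights → ¬report_appeal), but O(dim_lights) is not derivable from the premises (the permission P(dim_lights) asserts only ¬O(¬dim_lights), not O(dim_lights)), so it does not yield O(¬report_appeal).
No premise or chain of K-axiom applications forces O(¬report_appeal), and none forces O(report_appeal). So ¬report_appeal is neither obligatory nor forbidden under these norms.

Neither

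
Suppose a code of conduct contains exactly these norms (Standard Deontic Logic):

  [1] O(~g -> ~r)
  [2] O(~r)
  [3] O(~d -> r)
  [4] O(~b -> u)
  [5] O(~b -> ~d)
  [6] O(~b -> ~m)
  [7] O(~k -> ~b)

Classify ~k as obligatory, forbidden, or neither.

Premise 2 gives O(~r).
The contrapositive of premise 3 (O(~d -> r)) is O(~r -> d), and O(~r) is already established, so O(d).
Premise 5 is O(~b -> ~d); contrapositively O(d -> b). Since O(d) holds, K gives O(b).
Premise 7, O(~k -> ~b), contraposes to O(b -> k); with O(b) we get O(k).
Premises 1, 4, 6 do not contribute to this derivation.
Thus O(k), which is F(~k): ~k is forbidden.

Forbidden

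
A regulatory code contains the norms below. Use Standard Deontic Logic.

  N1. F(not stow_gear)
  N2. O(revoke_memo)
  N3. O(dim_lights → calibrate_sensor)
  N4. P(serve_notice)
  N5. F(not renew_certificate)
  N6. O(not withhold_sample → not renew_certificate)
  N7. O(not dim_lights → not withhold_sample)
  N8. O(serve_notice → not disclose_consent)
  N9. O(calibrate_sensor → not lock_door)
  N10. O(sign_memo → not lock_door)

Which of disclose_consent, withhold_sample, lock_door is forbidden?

lock_door

Premise 5, F(not renew_certificate), is equivalent to O(renew_certificate).
The contrapositive of premise 6 (O(not withhold_sample → not renew_certificate)) is O(renew_certificate → withhold_sample), and O(renew_certificate) is already established, so O(withhold_sample).
Premise 7 is O(not dim_lights → not withhold_sample); contrapositively O(withhold_sample → dim_lights). Since O(withhold_sample) holds, K gives O(dim_lights).
From O(dim_lights) and premise 3, O(dim_lights → calibrate_sensor), we obtain O(calibrate_sensor).
With premise 9, O(calibrate_sensor → not lock_door), the K-axiom yields O(not lock_door).
So O(not lock_door) holds, i.e. lock_door is forbidden. None of the other listed options is forbidden under the premises.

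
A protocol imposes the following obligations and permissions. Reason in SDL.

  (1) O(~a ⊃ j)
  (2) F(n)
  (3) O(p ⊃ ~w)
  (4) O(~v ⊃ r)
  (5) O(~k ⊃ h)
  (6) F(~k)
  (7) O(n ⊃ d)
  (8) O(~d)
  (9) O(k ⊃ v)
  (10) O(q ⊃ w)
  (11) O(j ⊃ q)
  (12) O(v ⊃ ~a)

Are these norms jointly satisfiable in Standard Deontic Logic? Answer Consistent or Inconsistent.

Premise 7 is O(n ⊃ d), but O(n) is not derivable from the premises, so it does not yield O(d).
So O(d) is not derivable, and the apparent clash with O(~d) does not arise.
A world satisfying every obligation exists (e.g. a=false, d=false, h=false, j=true, k=true, n=false, p=false, q=true, r=false, v=true, w=true); no atom is both obligatory and forbidden, so the set is consistent.

Consistent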